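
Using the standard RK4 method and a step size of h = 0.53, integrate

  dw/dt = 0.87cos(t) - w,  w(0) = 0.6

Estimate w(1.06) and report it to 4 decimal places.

RK4: k1 = f(t_n, w_n); k2 = f(t_n + h/2, w_n + (h/2)·k1); k3 = f(t_n + h/2, w_n + (h/2)·k2); k4 = f(t_n + h, w_n + h·k3); w_{n+1} = w_n + (h/6)·(k1 + 2k2 + 2k3 + k4).
t=0.000000, w=0.600000:
  k1 = f(0.000000, 0.600000) = 0.270000
  k2 = f(0.265000, 0.671550) = 0.168080
  k3 = f(0.265000, 0.644541) = 0.195089
  k4 = f(0.530000, 0.703397) = 0.047245
  w ← 0.600000 + (0.53/6)·(k1 + 2k2 + 2k3 + k4) = 0.692183
t=0.530000, w=0.692183:
  k1 = f(0.530000, 0.692183) = 0.058459
  k2 = f(0.795000, 0.707675) = -0.098427
  k3 = f(0.795000, 0.666100) = -0.056852
  k4 = f(1.060000, 0.662052) = -0.236733
  w ← 0.692183 + (0.53/6)·(k1 + 2k2 + 2k3 + k4) = 0.649003
w(1.06) ≈ 0.6490

0.6490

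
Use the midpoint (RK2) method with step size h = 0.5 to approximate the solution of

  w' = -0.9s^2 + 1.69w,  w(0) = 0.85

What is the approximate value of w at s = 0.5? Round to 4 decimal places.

Midpoint: k1 = f(s_n, w_n); k2 = f(s_n + h/2, w_n + (h/2)·k1); w_{n+1} = w_n + h·k2.
s=0.000000, w=0.850000:
  k1 = f(0.000000, 0.850000) = 1.436500
  k2 = f(0.250000, 1.209125) = 1.987171
  w ← 0.850000 + 0.5·1.987171 = 1.843586
w(0.5) ≈ 1.8436

1.8436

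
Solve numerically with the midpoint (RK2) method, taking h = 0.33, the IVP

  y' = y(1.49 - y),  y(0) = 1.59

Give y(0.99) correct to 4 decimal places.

1.5141

Midpoint: k1 = f(t_n, y_n); k2 = f(t_n + h/2, y_n + (h/2)·k1); y_{n+1} = y_n + h·k2.
t=0.000000, y=1.590000:
  k1 = f(0.000000, 1.590000) = -0.159000
  k2 = f(0.165000, 1.563765) = -0.115351
  y ← 1.590000 + 0.33·(-0.115351) = 1.551934
t=0.330000, y=1.551934:
  k1 = f(0.330000, 1.551934) = -0.096118
  k2 = f(0.495000, 1.536075) = -0.070774
  y ← 1.551934 + 0.33·(-0.070774) = 1.528579
t=0.660000, y=1.528579:
  k1 = f(0.660000, 1.528579) = -0.058970
  k2 = f(0.825000, 1.518849) = -0.043817
  y ← 1.528579 + 0.33·(-0.043817) = 1.514119
y(0.99) ≈ 1.5141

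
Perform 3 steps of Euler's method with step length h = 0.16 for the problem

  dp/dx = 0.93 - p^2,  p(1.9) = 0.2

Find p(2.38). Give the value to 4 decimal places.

Euler: p_{n+1} = p_n + h·f(x_n, p_n).
x=1.900000, p=0.200000: f=0.890000 → p ← 0.200000 + 0.16·0.890000 = 0.342400
x=2.060000, p=0.342400: f=0.812762 → p ← 0.342400 + 0.16·0.812762 = 0.472442
x=2.220000, p=0.472442: f=0.706799 → p ← 0.472442 + 0.16·0.706799 = 0.585530
p(2.38) ≈ 0.5855

0.5855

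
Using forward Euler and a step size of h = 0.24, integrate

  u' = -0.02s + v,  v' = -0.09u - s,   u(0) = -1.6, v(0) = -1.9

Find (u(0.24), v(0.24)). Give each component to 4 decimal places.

-2.0560, -1.8654

Euler on (u,v): u_{n+1} = u_n + h·u', v_{n+1} = v_n + h·v'.
0.000000: (-1.600000, -1.900000); f=(-1.900000, 0.144000) → (-2.056000, -1.865440)
(u(0.24), v(0.24)) ≈ (-2.0560, -1.8654)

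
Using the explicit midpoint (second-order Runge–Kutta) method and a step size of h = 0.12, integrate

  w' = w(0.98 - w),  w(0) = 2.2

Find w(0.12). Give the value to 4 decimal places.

Midpoint: k1 = f(s_n, w_n); k2 = f(s_n + h/2, w_n + (h/2)·k1); w_{n+1} = w_n + h·k2.
s=0.000000, w=2.200000:
  k1 = f(0.000000, 2.200000) = -2.684000
  k2 = f(0.060000, 2.038960) = -2.159177
  w ← 2.200000 + 0.12·(-2.159177) = 1.940899
w(0.12) ≈ 1.9409

1.9409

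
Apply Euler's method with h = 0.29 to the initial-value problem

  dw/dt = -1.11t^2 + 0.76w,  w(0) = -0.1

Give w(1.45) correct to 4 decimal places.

-1.2117

Euler: w_{n+1} = w_n + h·f(t_n, w_n).
t=0.000000, w=-0.100000: f=-0.076000 → w ← -0.100000 + 0.29·(-0.076000) = -0.122040
t=0.290000, w=-0.122040: f=-0.186101 → w ← -0.122040 + 0.29·(-0.186101) = -0.176009
t=0.580000, w=-0.176009: f=-0.507171 → w ← -0.176009 + 0.29·(-0.507171) = -0.323089
t=0.870000, w=-0.323089: f=-1.085707 → w ← -0.323089 + 0.29·(-1.085707) = -0.637944
t=1.160000, w=-0.637944: f=-1.978453 → w ← -0.637944 + 0.29·(-1.978453) = -1.211695
w(1.45) ≈ -1.2117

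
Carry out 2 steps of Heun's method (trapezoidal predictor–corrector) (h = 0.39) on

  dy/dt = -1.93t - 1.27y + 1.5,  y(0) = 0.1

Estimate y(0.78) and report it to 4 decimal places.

Heun: k1 = f(t_n, y_n); k2 = f(t_n + h, y_n + h·k1); y_{n+1} = y_n + (h/2)·(k1 + k2).
t=0.000000, y=0.100000:
  k1 = f(0.000000, 0.100000) = 1.373000
  k2 = f(0.390000, 0.635470) = -0.059747
  y ← 0.100000 + (0.39/2)·(1.373000 + (-0.059747)) = 0.356084
t=0.390000, y=0.356084:
  k1 = f(0.390000, 0.356084) = 0.295073
  k2 = f(0.780000, 0.471163) = -0.603777
  y ← 0.356084 + (0.39/2)·(0.295073 + (-0.603777)) = 0.295887
y(0.78) ≈ 0.2959

0.2959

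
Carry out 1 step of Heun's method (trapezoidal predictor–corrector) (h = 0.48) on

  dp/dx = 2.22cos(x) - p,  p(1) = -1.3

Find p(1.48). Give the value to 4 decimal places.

Heun: k1 = f(x_n, p_n); k2 = f(x_n + h, p_n + h·k1); p_{n+1} = p_n + (h/2)·(k1 + k2).
x=1.000000, p=-1.300000:
  k1 = f(1.000000, -1.300000) = 2.499471
  k2 = f(1.480000, -0.100254) = 0.301545
  p ← -1.300000 + (0.48/2)·(2.499471 + 0.301545) = -0.627756
p(1.48) ≈ -0.6278

-0.6278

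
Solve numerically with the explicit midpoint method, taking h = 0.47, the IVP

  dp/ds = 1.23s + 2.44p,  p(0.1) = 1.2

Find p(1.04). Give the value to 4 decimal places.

Midpoint: k1 = f(s_n, p_n); k2 = f(s_n + h/2, p_n + (h/2)·k1); p_{n+1} = p_n + h·k2.
s=0.100000, p=1.200000:
  k1 = f(0.100000, 1.200000) = 3.051000
  k2 = f(0.335000, 1.916985) = 5.089493
  p ← 1.200000 + 0.47·5.089493 = 3.592062
s=0.570000, p=3.592062:
  k1 = f(0.570000, 3.592062) = 9.465731
  k2 = f(0.805000, 5.816509) = 15.182431
  p ← 3.592062 + 0.47·15.182431 = 10.727805
p(1.04) ≈ 10.7278

10.7278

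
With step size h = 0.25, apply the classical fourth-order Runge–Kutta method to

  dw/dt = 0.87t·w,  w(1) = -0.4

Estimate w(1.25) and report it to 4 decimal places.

RK4: k1 = f(t_n, w_n); k2 = f(t_n + h/2, w_n + (h/2)·k1); k3 = f(t_n + h/2, w_n + (h/2)·k2); k4 = f(t_n + h, w_n + h·k3); w_{n+1} = w_n + (h/6)·(k1 + 2k2 + 2k3 + k4).
t=1.000000, w=-0.400000:
  k1 = f(1.000000, -0.400000) = -0.348000
  k2 = f(1.125000, -0.443500) = -0.434076
  k3 = f(1.125000, -0.454259) = -0.444606
  k4 = f(1.250000, -0.511152) = -0.555877
  w ← -0.400000 + (0.25/6)·(k1 + 2k2 + 2k3 + k4) = -0.510885
w(1.25) ≈ -0.5109

-0.5109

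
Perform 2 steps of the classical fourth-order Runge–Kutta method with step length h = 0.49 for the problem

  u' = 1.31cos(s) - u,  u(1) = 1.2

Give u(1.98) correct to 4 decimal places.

0.4509

RK4: k1 = f(s_n, u_n); k2 = f(s_n + h/2, u_n + (h/2)·k1); k3 = f(s_n + h/2, u_n + (h/2)·k2); k4 = f(s_n + h, u_n + h·k3); u_{n+1} = u_n + (h/6)·(k1 + 2k2 + 2k3 + k4).
s=1.000000, u=1.200000:
  k1 = f(1.000000, 1.200000) = -0.492204
  k2 = f(1.245000, 1.079410) = -0.660127
  k3 = f(1.245000, 1.038269) = -0.618986
  k4 = f(1.490000, 0.896697) = -0.790969
  u ← 1.200000 + (0.49/6)·(k1 + 2k2 + 2k3 + k4) = 0.886286
s=1.490000, u=0.886286:
  k1 = f(1.490000, 0.886286) = -0.780558
  k2 = f(1.735000, 0.695049) = -0.909191
  k3 = f(1.735000, 0.663534) = -0.877676
  k4 = f(1.980000, 0.456225) = -0.977446
  u ← 0.886286 + (0.49/6)·(k1 + 2k2 + 2k3 + k4) = 0.450861
u(1.98) ≈ 0.4509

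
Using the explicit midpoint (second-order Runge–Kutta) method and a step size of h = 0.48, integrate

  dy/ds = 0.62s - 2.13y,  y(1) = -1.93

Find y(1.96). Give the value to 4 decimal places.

-0.0878

Midpoint: k1 = f(s_n, y_n); k2 = f(s_n + h/2, y_n + (h/2)·k1); y_{n+1} = y_n + h·k2.
s=1.000000, y=-1.930000:
  k1 = f(1.000000, -1.930000) = 4.730900
  k2 = f(1.240000, -0.794584) = 2.461264
  y ← -1.930000 + 0.48·2.461264 = -0.748593
s=1.480000, y=-0.748593:
  k1 = f(1.480000, -0.748593) = 2.512104
  k2 = f(1.720000, -0.145688) = 1.376716
  y ← -0.748593 + 0.48·1.376716 = -0.087769
y(1.96) ≈ -0.0878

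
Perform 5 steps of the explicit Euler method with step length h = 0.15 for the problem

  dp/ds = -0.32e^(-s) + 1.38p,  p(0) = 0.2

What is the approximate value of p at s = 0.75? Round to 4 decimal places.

0.2227

Euler: p_{n+1} = p_n + h·f(s_n, p_n).
s=0.000000, p=0.200000: f=-0.044000 → p ← 0.200000 + 0.15·(-0.044000) = 0.193400
s=0.150000, p=0.193400: f=-0.008535 → p ← 0.193400 + 0.15·(-0.008535) = 0.192120
s=0.300000, p=0.192120: f=0.028064 → p ← 0.192120 + 0.15·0.028064 = 0.196329
s=0.450000, p=0.196329: f=0.066893 → p ← 0.196329 + 0.15·0.066893 = 0.206363
s=0.600000, p=0.206363: f=0.109162 → p ← 0.206363 + 0.15·0.109162 = 0.222738
p(0.75) ≈ 0.2227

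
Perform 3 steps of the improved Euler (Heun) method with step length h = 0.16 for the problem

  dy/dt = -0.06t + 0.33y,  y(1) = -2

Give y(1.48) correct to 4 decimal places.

Heun: k1 = f(t_n, y_n); k2 = f(t_n + h, y_n + h·k1); y_{n+1} = y_n + (h/2)·(k1 + k2).
t=1.000000, y=-2.000000:
  k1 = f(1.000000, -2.000000) = -0.720000
  k2 = f(1.160000, -2.115200) = -0.767616
  y ← -2.000000 + (0.16/2)·(-0.720000 + (-0.767616)) = -2.119009
t=1.160000, y=-2.119009:
  k1 = f(1.160000, -2.119009) = -0.768873
  k2 = f(1.320000, -2.242029) = -0.819070
  y ← -2.119009 + (0.16/2)·(-0.768873 + (-0.819070)) = -2.246045
t=1.320000, y=-2.246045:
  k1 = f(1.320000, -2.246045) = -0.820395
  k2 = f(1.480000, -2.377308) = -0.873312
  y ← -2.246045 + (0.16/2)·(-0.820395 + (-0.873312)) = -2.381541
y(1.48) ≈ -2.3815

-2.3815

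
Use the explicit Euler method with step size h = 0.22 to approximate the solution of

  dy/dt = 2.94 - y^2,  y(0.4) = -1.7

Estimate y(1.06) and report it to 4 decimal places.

-1.6364

Euler: y_{n+1} = y_n + h·f(t_n, y_n).
t=0.400000, y=-1.700000: f=0.050000 → y ← -1.700000 + 0.22·0.050000 = -1.689000
t=0.620000, y=-1.689000: f=0.087279 → y ← -1.689000 + 0.22·0.087279 = -1.669799
t=0.840000, y=-1.669799: f=0.151773 → y ← -1.669799 + 0.22·0.151773 = -1.636409
y(1.06) ≈ -1.6364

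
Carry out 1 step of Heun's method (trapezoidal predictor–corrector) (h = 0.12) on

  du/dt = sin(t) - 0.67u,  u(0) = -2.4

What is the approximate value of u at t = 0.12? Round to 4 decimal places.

-2.2076

Heun: k1 = f(t_n, u_n); k2 = f(t_n + h, u_n + h·k1); u_{n+1} = u_n + (h/2)·(k1 + k2).
t=0.000000, u=-2.400000:
  k1 = f(0.000000, -2.400000) = 1.608000
  k2 = f(0.120000, -2.207040) = 1.598429
  u ← -2.400000 + (0.12/2)·(1.608000 + 1.598429) = -2.207614
u(0.12) ≈ -2.2076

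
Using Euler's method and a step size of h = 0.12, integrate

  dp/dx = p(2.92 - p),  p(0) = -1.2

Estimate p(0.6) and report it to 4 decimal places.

-22.1906

Euler: p_{n+1} = p_n + h·f(x_n, p_n).
x=0.000000, p=-1.200000: f=-4.944000 → p ← -1.200000 + 0.12·(-4.944000) = -1.793280
x=0.120000, p=-1.793280: f=-8.452231 → p ← -1.793280 + 0.12·(-8.452231) = -2.807548
x=0.240000, p=-2.807548: f=-16.080363 → p ← -2.807548 + 0.12·(-16.080363) = -4.737191
x=0.360000, p=-4.737191: f=-36.273580 → p ← -4.737191 + 0.12·(-36.273580) = -9.090021
x=0.480000, p=-9.090021: f=-109.171340 → p ← -9.090021 + 0.12·(-109.171340) = -22.190582
p(0.6) ≈ -22.1906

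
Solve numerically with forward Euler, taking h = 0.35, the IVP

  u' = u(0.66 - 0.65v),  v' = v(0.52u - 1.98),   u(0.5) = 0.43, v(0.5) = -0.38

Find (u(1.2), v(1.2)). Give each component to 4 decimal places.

0.7162, -0.0600

Euler on (u,v): u_{n+1} = u_n + h·u', v_{n+1} = v_n + h·v'.
0.500000: (0.430000, -0.380000); f=(0.390010, 0.667432) → (0.566504, -0.146399)
0.850000: (0.566504, -0.146399); f=(0.427800, 0.246743) → (0.716234, -0.060039)
(u(1.2), v(1.2)) ≈ (0.7162, -0.0600)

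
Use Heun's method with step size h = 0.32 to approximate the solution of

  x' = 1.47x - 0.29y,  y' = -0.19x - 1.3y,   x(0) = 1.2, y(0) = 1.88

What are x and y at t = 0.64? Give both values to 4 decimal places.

2.6130, 0.6944

Heun on (x,y): k1 = f(t_n, state_n); k2 = f(t_n + h, state_n + h·k1); state_{n+1} = state_n + (h/2)·(k1 + k2).
0.000000: (1.200000, 1.880000)
  k1 = (1.218800, -2.672000)
  predictor → (1.590016, 1.024960)
  k2 = (2.040085, -1.634551)
  → (1.721422, 1.190952)
0.320000: (1.721422, 1.190952)
  k1 = (2.185114, -1.875307)
  predictor → (2.420658, 0.590853)
  k2 = (3.387020, -1.228034)
  → (2.612963, 0.694417)
(x(0.64), y(0.64)) ≈ (2.6130, 0.6944)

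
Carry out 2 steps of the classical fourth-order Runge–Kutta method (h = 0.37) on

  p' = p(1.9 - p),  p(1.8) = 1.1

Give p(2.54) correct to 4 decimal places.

RK4: k1 = f(x_n, p_n); k2 = f(x_n + h/2, p_n + (h/2)·k1); k3 = f(x_n + h/2, p_n + (h/2)·k2); k4 = f(x_n + h, p_n + h·k3); p_{n+1} = p_n + (h/6)·(k1 + 2k2 + 2k3 + k4).
x=1.800000, p=1.100000:
  k1 = f(1.800000, 1.100000) = 0.880000
  k2 = f(1.985000, 1.262800) = 0.804656
  k3 = f(1.985000, 1.248861) = 0.813182
  k4 = f(2.170000, 1.400877) = 0.699210
  p ← 1.100000 + (0.37/6)·(k1 + 2k2 + 2k3 + k4) = 1.396918
x=2.170000, p=1.396918:
  k1 = f(2.170000, 1.396918) = 0.702764
  k2 = f(2.355000, 1.526929) = 0.569653
  k3 = f(2.355000, 1.502304) = 0.597461
  k4 = f(2.540000, 1.617978) = 0.456305
  p ← 1.396918 + (0.37/6)·(k1 + 2k2 + 2k3 + k4) = 1.612338
p(2.54) ≈ 1.6123

1.6123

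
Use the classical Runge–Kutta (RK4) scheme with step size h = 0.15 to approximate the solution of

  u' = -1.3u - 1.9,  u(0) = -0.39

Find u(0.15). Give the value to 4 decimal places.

RK4: k1 = f(t_n, u_n); k2 = f(t_n + h/2, u_n + (h/2)·k1); k3 = f(t_n + h/2, u_n + (h/2)·k2); k4 = f(t_n + h, u_n + h·k3); u_{n+1} = u_n + (h/6)·(k1 + 2k2 + 2k3 + k4).
t=0.000000, u=-0.390000:
  k1 = f(0.000000, -0.390000) = -1.393000
  k2 = f(0.075000, -0.494475) = -1.257182
  k3 = f(0.075000, -0.484289) = -1.270425
  k4 = f(0.150000, -0.580564) = -1.145267
  u ← -0.390000 + (0.15/6)·(k1 + 2k2 + 2k3 + k4) = -0.579837
u(0.15) ≈ -0.5798

-0.5798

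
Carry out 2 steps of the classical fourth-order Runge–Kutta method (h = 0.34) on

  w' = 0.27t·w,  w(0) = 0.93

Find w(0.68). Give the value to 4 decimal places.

RK4: k1 = f(t_n, w_n); k2 = f(t_n + h/2, w_n + (h/2)·k1); k3 = f(t_n + h/2, w_n + (h/2)·k2); k4 = f(t_n + h, w_n + h·k3); w_{n+1} = w_n + (h/6)·(k1 + 2k2 + 2k3 + k4).
t=0.000000, w=0.930000:
  k1 = f(0.000000, 0.930000) = 0.000000
  k2 = f(0.170000, 0.930000) = 0.042687
  k3 = f(0.170000, 0.937257) = 0.043020
  k4 = f(0.340000, 0.944627) = 0.086717
  w ← 0.930000 + (0.34/6)·(k1 + 2k2 + 2k3 + k4) = 0.944627
t=0.340000, w=0.944627:
  k1 = f(0.340000, 0.944627) = 0.086717
  k2 = f(0.510000, 0.959369) = 0.132105
  k3 = f(0.510000, 0.967085) = 0.133168
  k4 = f(0.680000, 0.989904) = 0.181746
  w ← 0.944627 + (0.34/6)·(k1 + 2k2 + 2k3 + k4) = 0.989905
w(0.68) ≈ 0.9899

0.9899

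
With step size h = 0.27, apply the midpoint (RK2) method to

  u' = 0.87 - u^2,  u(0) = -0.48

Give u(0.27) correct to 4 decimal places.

Midpoint: k1 = f(t_n, u_n); k2 = f(t_n + h/2, u_n + (h/2)·k1); u_{n+1} = u_n + h·k2.
t=0.000000, u=-0.480000:
  k1 = f(0.000000, -0.480000) = 0.639600
  k2 = f(0.135000, -0.393654) = 0.715037
  u ← -0.480000 + 0.27·0.715037 = -0.286940
u(0.27) ≈ -0.2869

-0.2869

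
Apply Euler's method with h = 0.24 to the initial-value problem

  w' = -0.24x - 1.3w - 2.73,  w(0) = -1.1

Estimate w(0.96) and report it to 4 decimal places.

-1.9430

Euler: w_{n+1} = w_n + h·f(x_n, w_n).
x=0.000000, w=-1.100000: f=-1.300000 → w ← -1.100000 + 0.24·(-1.300000) = -1.412000
x=0.240000, w=-1.412000: f=-0.952000 → w ← -1.412000 + 0.24·(-0.952000) = -1.640480
x=0.480000, w=-1.640480: f=-0.712576 → w ← -1.640480 + 0.24·(-0.712576) = -1.811498
x=0.720000, w=-1.811498: f=-0.547852 → w ← -1.811498 + 0.24·(-0.547852) = -1.942983
w(0.96) ≈ -1.9430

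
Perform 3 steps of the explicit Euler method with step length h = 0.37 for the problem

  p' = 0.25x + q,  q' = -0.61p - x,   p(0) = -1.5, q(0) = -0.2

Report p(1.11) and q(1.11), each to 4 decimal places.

-1.2880, 0.4191

Euler on (p,q): p_{n+1} = p_n + h·p', q_{n+1} = q_n + h·q'.
0.000000: (-1.500000, -0.200000); f=(-0.200000, 0.915000) → (-1.574000, 0.138550)
0.370000: (-1.574000, 0.138550); f=(0.231050, 0.590140) → (-1.488511, 0.356902)
0.740000: (-1.488511, 0.356902); f=(0.541902, 0.167992) → (-1.288008, 0.419059)
(p(1.11), q(1.11)) ≈ (-1.2880, 0.4191)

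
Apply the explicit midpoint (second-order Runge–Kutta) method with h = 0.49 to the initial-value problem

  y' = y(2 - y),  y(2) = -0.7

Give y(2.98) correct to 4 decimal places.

-21.2349

Midpoint: k1 = f(x_n, y_n); k2 = f(x_n + h/2, y_n + (h/2)·k1); y_{n+1} = y_n + h·k2.
x=2.000000, y=-0.700000:
  k1 = f(2.000000, -0.700000) = -1.890000
  k2 = f(2.245000, -1.163050) = -3.678785
  y ← -0.700000 + 0.49·(-3.678785) = -2.502605
x=2.490000, y=-2.502605:
  k1 = f(2.490000, -2.502605) = -11.268240
  k2 = f(2.735000, -5.263324) = -38.229224
  y ← -2.502605 + 0.49·(-38.229224) = -21.234924
y(2.98) ≈ -21.2349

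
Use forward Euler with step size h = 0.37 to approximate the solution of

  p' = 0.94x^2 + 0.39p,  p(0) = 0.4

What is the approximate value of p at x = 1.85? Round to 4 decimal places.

2.3577

Euler: p_{n+1} = p_n + h·f(x_n, p_n).
x=0.000000, p=0.400000: f=0.156000 → p ← 0.400000 + 0.37·0.156000 = 0.457720
x=0.370000, p=0.457720: f=0.307197 → p ← 0.457720 + 0.37·0.307197 = 0.571383
x=0.740000, p=0.571383: f=0.737583 → p ← 0.571383 + 0.37·0.737583 = 0.844289
x=1.110000, p=0.844289: f=1.487447 → p ← 0.844289 + 0.37·1.487447 = 1.394644
x=1.480000, p=1.394644: f=2.602887 → p ← 1.394644 + 0.37·2.602887 = 2.357712
p(1.85) ≈ 2.3577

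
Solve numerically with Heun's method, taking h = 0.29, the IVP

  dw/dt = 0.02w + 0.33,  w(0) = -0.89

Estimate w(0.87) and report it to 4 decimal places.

-0.6160

Heun: k1 = f(t_n, w_n); k2 = f(t_n + h, w_n + h·k1); w_{n+1} = w_n + (h/2)·(k1 + k2).
t=0.000000, w=-0.890000:
  k1 = f(0.000000, -0.890000) = 0.312200
  k2 = f(0.290000, -0.799462) = 0.314011
  w ← -0.890000 + (0.29/2)·(0.312200 + 0.314011) = -0.799199
t=0.290000, w=-0.799199:
  k1 = f(0.290000, -0.799199) = 0.314016
  k2 = f(0.580000, -0.708135) = 0.315837
  w ← -0.799199 + (0.29/2)·(0.314016 + 0.315837) = -0.707871
t=0.580000, w=-0.707871:
  k1 = f(0.580000, -0.707871) = 0.315843
  k2 = f(0.870000, -0.616276) = 0.317674
  w ← -0.707871 + (0.29/2)·(0.315843 + 0.317674) = -0.616011
w(0.87) ≈ -0.6160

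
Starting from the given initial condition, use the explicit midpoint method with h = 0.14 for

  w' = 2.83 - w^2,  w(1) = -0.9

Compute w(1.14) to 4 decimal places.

-0.5844

Midpoint: k1 = f(s_n, w_n); k2 = f(s_n + h/2, w_n + (h/2)·k1); w_{n+1} = w_n + h·k2.
s=1.000000, w=-0.900000:
  k1 = f(1.000000, -0.900000) = 2.020000
  k2 = f(1.070000, -0.758600) = 2.254526
  w ← -0.900000 + 0.14·2.254526 = -0.584366
w(1.14) ≈ -0.5844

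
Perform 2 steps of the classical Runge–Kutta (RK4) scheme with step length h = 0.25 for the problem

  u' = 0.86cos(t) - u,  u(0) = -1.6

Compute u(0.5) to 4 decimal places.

RK4: k1 = f(t_n, u_n); k2 = f(t_n + h/2, u_n + (h/2)·k1); k3 = f(t_n + h/2, u_n + (h/2)·k2); k4 = f(t_n + h, u_n + h·k3); u_{n+1} = u_n + (h/6)·(k1 + 2k2 + 2k3 + k4).
t=0.000000, u=-1.600000:
  k1 = f(0.000000, -1.600000) = 2.460000
  k2 = f(0.125000, -1.292500) = 2.145790
  k3 = f(0.125000, -1.331776) = 2.185066
  k4 = f(0.250000, -1.053733) = 1.886998
  u ← -1.600000 + (0.25/6)·(k1 + 2k2 + 2k3 + k4) = -1.057970
t=0.250000, u=-1.057970:
  k1 = f(0.250000, -1.057970) = 1.891235
  k2 = f(0.375000, -0.821566) = 1.621803
  k3 = f(0.375000, -0.855245) = 1.655482
  k4 = f(0.500000, -0.644100) = 1.398821
  u ← -1.057970 + (0.25/6)·(k1 + 2k2 + 2k3 + k4) = -0.647778
u(0.5) ≈ -0.6478

-0.6478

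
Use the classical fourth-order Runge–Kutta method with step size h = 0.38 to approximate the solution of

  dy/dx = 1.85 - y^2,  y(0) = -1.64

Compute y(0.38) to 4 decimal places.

-2.3158

RK4: k1 = f(x_n, y_n); k2 = f(x_n + h/2, y_n + (h/2)·k1); k3 = f(x_n + h/2, y_n + (h/2)·k2); k4 = f(x_n + h, y_n + h·k3); y_{n+1} = y_n + (h/6)·(k1 + 2k2 + 2k3 + k4).
x=0.000000, y=-1.640000:
  k1 = f(0.000000, -1.640000) = -0.839600
  k2 = f(0.190000, -1.799524) = -1.388287
  k3 = f(0.190000, -1.903774) = -1.774357
  k4 = f(0.380000, -2.314256) = -3.505780
  y ← -1.640000 + (0.38/6)·(k1 + 2k2 + 2k3 + k4) = -2.315809
y(0.38) ≈ -2.3158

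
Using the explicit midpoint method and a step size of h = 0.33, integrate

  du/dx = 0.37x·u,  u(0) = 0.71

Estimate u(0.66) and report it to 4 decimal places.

Midpoint: k1 = f(x_n, u_n); k2 = f(x_n + h/2, u_n + (h/2)·k1); u_{n+1} = u_n + h·k2.
x=0.000000, u=0.710000:
  k1 = f(0.000000, 0.710000) = 0.000000
  k2 = f(0.165000, 0.710000) = 0.043345
  u ← 0.710000 + 0.33·0.043345 = 0.724304
x=0.330000, u=0.724304:
  k1 = f(0.330000, 0.724304) = 0.088438
  k2 = f(0.495000, 0.738896) = 0.135329
  u ← 0.724304 + 0.33·0.135329 = 0.768963
u(0.66) ≈ 0.7690

0.7690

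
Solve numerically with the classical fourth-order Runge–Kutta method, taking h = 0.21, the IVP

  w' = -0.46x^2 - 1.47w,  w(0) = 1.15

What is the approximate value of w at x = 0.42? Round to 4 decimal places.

0.6105

RK4: k1 = f(x_n, w_n); k2 = f(x_n + h/2, w_n + (h/2)·k1); k3 = f(x_n + h/2, w_n + (h/2)·k2); k4 = f(x_n + h, w_n + h·k3); w_{n+1} = w_n + (h/6)·(k1 + 2k2 + 2k3 + k4).
x=0.000000, w=1.150000:
  k1 = f(0.000000, 1.150000) = -1.690500
  k2 = f(0.105000, 0.972497) = -1.434643
  k3 = f(0.105000, 0.999363) = -1.474134
  k4 = f(0.210000, 0.840432) = -1.255721
  w ← 1.150000 + (0.21/6)·(k1 + 2k2 + 2k3 + k4) = 0.843268
x=0.210000, w=0.843268:
  k1 = f(0.210000, 0.843268) = -1.259890
  k2 = f(0.315000, 0.710979) = -1.090783
  k3 = f(0.315000, 0.728736) = -1.116885
  k4 = f(0.420000, 0.608722) = -0.975965
  w ← 0.843268 + (0.21/6)·(k1 + 2k2 + 2k3 + k4) = 0.610476
w(0.42) ≈ 0.6105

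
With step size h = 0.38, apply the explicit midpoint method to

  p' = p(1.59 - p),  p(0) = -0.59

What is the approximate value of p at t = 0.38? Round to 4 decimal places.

-1.3587

Midpoint: k1 = f(t_n, p_n); k2 = f(t_n + h/2, p_n + (h/2)·k1); p_{n+1} = p_n + h·k2.
t=0.000000, p=-0.590000:
  k1 = f(0.000000, -0.590000) = -1.286200
  k2 = f(0.190000, -0.834378) = -2.022848
  p ← -0.590000 + 0.38·(-2.022848) = -1.358682
p(0.38) ≈ -1.3587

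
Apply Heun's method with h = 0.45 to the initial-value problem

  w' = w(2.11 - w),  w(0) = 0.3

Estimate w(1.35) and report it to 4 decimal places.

Heun: k1 = f(x_n, w_n); k2 = f(x_n + h, w_n + h·k1); w_{n+1} = w_n + (h/2)·(k1 + k2).
x=0.000000, w=0.300000:
  k1 = f(0.000000, 0.300000) = 0.543000
  k2 = f(0.450000, 0.544350) = 0.852262
  w ← 0.300000 + (0.45/2)·(0.543000 + 0.852262) = 0.613934
x=0.450000, w=0.613934:
  k1 = f(0.450000, 0.613934) = 0.918486
  k2 = f(0.900000, 1.027252) = 1.112255
  w ← 0.613934 + (0.45/2)·(0.918486 + 1.112255) = 1.070851
x=0.900000, w=1.070851:
  k1 = f(0.900000, 1.070851) = 1.112774
  k2 = f(1.350000, 1.571599) = 0.846151
  w ← 1.070851 + (0.45/2)·(1.112774 + 0.846151) = 1.511609
w(1.35) ≈ 1.5116

1.5116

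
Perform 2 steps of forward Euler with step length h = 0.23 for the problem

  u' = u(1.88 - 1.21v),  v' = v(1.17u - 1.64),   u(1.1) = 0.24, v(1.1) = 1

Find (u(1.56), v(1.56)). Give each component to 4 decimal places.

Euler on (u,v): u_{n+1} = u_n + h·u', v_{n+1} = v_n + h·v'.
1.100000: (0.240000, 1.000000); f=(0.160800, -1.359200) → (0.276984, 0.687384)
1.330000: (0.276984, 0.687384); f=(0.290353, -0.904548) → (0.343765, 0.479338)
(u(1.56), v(1.56)) ≈ (0.3438, 0.4793)

0.3438, 0.4793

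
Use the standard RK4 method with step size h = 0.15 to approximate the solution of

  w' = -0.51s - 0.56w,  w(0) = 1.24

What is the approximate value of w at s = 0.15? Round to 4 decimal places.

RK4: k1 = f(s_n, w_n); k2 = f(s_n + h/2, w_n + (h/2)·k1); k3 = f(s_n + h/2, w_n + (h/2)·k2); k4 = f(s_n + h, w_n + h·k3); w_{n+1} = w_n + (h/6)·(k1 + 2k2 + 2k3 + k4).
s=0.000000, w=1.240000:
  k1 = f(0.000000, 1.240000) = -0.694400
  k2 = f(0.075000, 1.187920) = -0.703485
  k3 = f(0.075000, 1.187239) = -0.703104
  k4 = f(0.150000, 1.134534) = -0.711839
  w ← 1.240000 + (0.15/6)·(k1 + 2k2 + 2k3 + k4) = 1.134515
w(0.15) ≈ 1.1345

1.1345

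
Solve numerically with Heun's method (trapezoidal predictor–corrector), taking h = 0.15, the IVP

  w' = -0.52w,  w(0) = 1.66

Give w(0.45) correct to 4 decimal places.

1.3140

Heun: k1 = f(x_n, w_n); k2 = f(x_n + h, w_n + h·k1); w_{n+1} = w_n + (h/2)·(k1 + k2).
x=0.000000, w=1.660000:
  k1 = f(0.000000, 1.660000) = -0.863200
  k2 = f(0.150000, 1.530520) = -0.795870
  w ← 1.660000 + (0.15/2)·(-0.863200 + (-0.795870)) = 1.535570
x=0.150000, w=1.535570:
  k1 = f(0.150000, 1.535570) = -0.798496
  k2 = f(0.300000, 1.415795) = -0.736214
  w ← 1.535570 + (0.15/2)·(-0.798496 + (-0.736214)) = 1.420466
x=0.300000, w=1.420466:
  k1 = f(0.300000, 1.420466) = -0.738643
  k2 = f(0.450000, 1.309670) = -0.681028
  w ← 1.420466 + (0.15/2)·(-0.738643 + (-0.681028)) = 1.313991
w(0.45) ≈ 1.3140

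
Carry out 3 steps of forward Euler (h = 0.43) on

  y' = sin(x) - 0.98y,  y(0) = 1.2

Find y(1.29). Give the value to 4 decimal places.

Euler: y_{n+1} = y_n + h·f(x_n, y_n).
x=0.000000, y=1.200000: f=-1.176000 → y ← 1.200000 + 0.43·(-1.176000) = 0.694320
x=0.430000, y=0.694320: f=-0.263563 → y ← 0.694320 + 0.43·(-0.263563) = 0.580988
x=0.860000, y=0.580988: f=0.188474 → y ← 0.580988 + 0.43·0.188474 = 0.662032
y(1.29) ≈ 0.6620

0.6620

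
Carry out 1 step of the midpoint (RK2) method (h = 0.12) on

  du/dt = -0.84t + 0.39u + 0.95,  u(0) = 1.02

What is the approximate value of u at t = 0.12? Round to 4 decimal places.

1.1795

Midpoint: k1 = f(t_n, u_n); k2 = f(t_n + h/2, u_n + (h/2)·k1); u_{n+1} = u_n + h·k2.
t=0.000000, u=1.020000:
  k1 = f(0.000000, 1.020000) = 1.347800
  k2 = f(0.060000, 1.100868) = 1.328939
  u ← 1.020000 + 0.12·1.328939 = 1.179473
u(0.12) ≈ 1.1795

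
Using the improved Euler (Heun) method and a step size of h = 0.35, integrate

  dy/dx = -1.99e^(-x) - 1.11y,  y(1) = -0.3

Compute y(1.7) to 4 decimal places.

Heun: k1 = f(x_n, y_n); k2 = f(x_n + h, y_n + h·k1); y_{n+1} = y_n + (h/2)·(k1 + k2).
x=1.000000, y=-0.300000:
  k1 = f(1.000000, -0.300000) = -0.399080
  k2 = f(1.350000, -0.439678) = -0.027846
  y ← -0.300000 + (0.35/2)·(-0.399080 + (-0.027846)) = -0.374712
x=1.350000, y=-0.374712:
  k1 = f(1.350000, -0.374712) = -0.099958
  k2 = f(1.700000, -0.409697) = 0.091224
  y ← -0.374712 + (0.35/2)·(-0.099958 + 0.091224) = -0.376240
y(1.7) ≈ -0.3762

-0.3762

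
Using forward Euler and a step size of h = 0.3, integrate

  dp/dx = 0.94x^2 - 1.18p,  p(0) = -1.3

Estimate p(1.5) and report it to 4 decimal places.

0.4566

Euler: p_{n+1} = p_n + h·f(x_n, p_n).
x=0.000000, p=-1.300000: f=1.534000 → p ← -1.300000 + 0.3·1.534000 = -0.839800
x=0.300000, p=-0.839800: f=1.075564 → p ← -0.839800 + 0.3·1.075564 = -0.517131
x=0.600000, p=-0.517131: f=0.948614 → p ← -0.517131 + 0.3·0.948614 = -0.232546
x=0.900000, p=-0.232546: f=1.035805 → p ← -0.232546 + 0.3·1.035805 = 0.078195
x=1.200000, p=0.078195: f=1.261330 → p ← 0.078195 + 0.3·1.261330 = 0.456594
p(1.5) ≈ 0.4566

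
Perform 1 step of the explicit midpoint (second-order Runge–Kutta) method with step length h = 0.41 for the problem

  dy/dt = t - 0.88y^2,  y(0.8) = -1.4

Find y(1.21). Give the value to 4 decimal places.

-1.8996

Midpoint: k1 = f(t_n, y_n); k2 = f(t_n + h/2, y_n + (h/2)·k1); y_{n+1} = y_n + h·k2.
t=0.800000, y=-1.400000:
  k1 = f(0.800000, -1.400000) = -0.924800
  k2 = f(1.005000, -1.589584) = -1.218564
  y ← -1.400000 + 0.41·(-1.218564) = -1.899611
y(1.21) ≈ -1.8996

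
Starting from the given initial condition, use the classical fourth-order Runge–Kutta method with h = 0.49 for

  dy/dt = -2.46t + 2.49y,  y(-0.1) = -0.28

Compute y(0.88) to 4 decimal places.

RK4: k1 = f(t_n, y_n); k2 = f(t_n + h/2, y_n + (h/2)·k1); k3 = f(t_n + h/2, y_n + (h/2)·k2); k4 = f(t_n + h, y_n + h·k3); y_{n+1} = y_n + (h/6)·(k1 + 2k2 + 2k3 + k4).
t=-0.100000, y=-0.280000:
  k1 = f(-0.100000, -0.280000) = -0.451200
  k2 = f(0.145000, -0.390544) = -1.329155
  k3 = f(0.145000, -0.605643) = -1.864751
  k4 = f(0.390000, -1.193728) = -3.931782
  y ← -0.280000 + (0.49/6)·(k1 + 2k2 + 2k3 + k4) = -1.159615
t=0.390000, y=-1.159615:
  k1 = f(0.390000, -1.159615) = -3.846841
  k2 = f(0.635000, -2.102091) = -6.796306
  k3 = f(0.635000, -2.824710) = -8.595627
  k4 = f(0.880000, -5.371472) = -15.539765
  y ← -1.159615 + (0.49/6)·(k1 + 2k2 + 2k3 + k4) = -5.256870
y(0.88) ≈ -5.2569

-5.2569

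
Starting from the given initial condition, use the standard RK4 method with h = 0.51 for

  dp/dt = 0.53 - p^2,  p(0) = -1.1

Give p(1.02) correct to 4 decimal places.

-8.8401

RK4: k1 = f(t_n, p_n); k2 = f(t_n + h/2, p_n + (h/2)·k1); k3 = f(t_n + h/2, p_n + (h/2)·k2); k4 = f(t_n + h, p_n + h·k3); p_{n+1} = p_n + (h/6)·(k1 + 2k2 + 2k3 + k4).
t=0.000000, p=-1.100000:
  k1 = f(0.000000, -1.100000) = -0.680000
  k2 = f(0.255000, -1.273400) = -1.091548
  k3 = f(0.255000, -1.378345) = -1.369834
  k4 = f(0.510000, -1.798615) = -2.705017
  p ← -1.100000 + (0.51/6)·(k1 + 2k2 + 2k3 + k4) = -1.806161
t=0.510000, p=-1.806161:
  k1 = f(0.510000, -1.806161) = -2.732219
  k2 = f(0.765000, -2.502877) = -5.734393
  k3 = f(0.765000, -3.268432) = -10.152645
  k4 = f(1.020000, -6.984010) = -48.246401
  p ← -1.806161 + (0.51/6)·(k1 + 2k2 + 2k3 + k4) = -8.840141
p(1.02) ≈ -8.8401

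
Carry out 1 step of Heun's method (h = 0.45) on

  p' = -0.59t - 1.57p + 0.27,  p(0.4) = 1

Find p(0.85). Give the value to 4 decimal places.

Heun: k1 = f(t_n, p_n); k2 = f(t_n + h, p_n + h·k1); p_{n+1} = p_n + (h/2)·(k1 + k2).
t=0.400000, p=1.000000:
  k1 = f(0.400000, 1.000000) = -1.536000
  k2 = f(0.850000, 0.308800) = -0.716316
  p ← 1.000000 + (0.45/2)·(-1.536000 + (-0.716316)) = 0.493229
p(0.85) ≈ 0.4932

0.4932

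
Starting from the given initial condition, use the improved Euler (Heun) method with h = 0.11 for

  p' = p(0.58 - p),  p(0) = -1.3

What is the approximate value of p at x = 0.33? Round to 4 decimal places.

-2.9075

Heun: k1 = f(x_n, p_n); k2 = f(x_n + h, p_n + h·k1); p_{n+1} = p_n + (h/2)·(k1 + k2).
x=0.000000, p=-1.300000:
  k1 = f(0.000000, -1.300000) = -2.444000
  k2 = f(0.110000, -1.568840) = -3.371186
  p ← -1.300000 + (0.11/2)·(-2.444000 + (-3.371186)) = -1.619835
x=0.110000, p=-1.619835:
  k1 = f(0.110000, -1.619835) = -3.563371
  k2 = f(0.220000, -2.011806) = -5.214211
  p ← -1.619835 + (0.11/2)·(-3.563371 + (-5.214211)) = -2.102602
x=0.220000, p=-2.102602:
  k1 = f(0.220000, -2.102602) = -5.640445
  k2 = f(0.330000, -2.723051) = -8.994378
  p ← -2.102602 + (0.11/2)·(-5.640445 + (-8.994378)) = -2.907517
p(0.33) ≈ -2.9075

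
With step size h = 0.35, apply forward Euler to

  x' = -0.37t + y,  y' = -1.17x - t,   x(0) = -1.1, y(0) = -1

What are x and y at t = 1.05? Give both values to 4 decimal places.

Euler on (x,y): x_{n+1} = x_n + h·x', y_{n+1} = y_n + h·y'.
0.000000: (-1.100000, -1.000000); f=(-1.000000, 1.287000) → (-1.450000, -0.549550)
0.350000: (-1.450000, -0.549550); f=(-0.679050, 1.346500) → (-1.687668, -0.078275)
0.700000: (-1.687668, -0.078275); f=(-0.337275, 1.274571) → (-1.805714, 0.367825)
(x(1.05), y(1.05)) ≈ (-1.8057, 0.3678)

-1.8057, 0.3678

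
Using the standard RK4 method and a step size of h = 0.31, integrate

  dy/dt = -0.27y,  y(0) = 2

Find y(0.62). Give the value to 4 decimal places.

1.6917

RK4: k1 = f(t_n, y_n); k2 = f(t_n + h/2, y_n + (h/2)·k1); k3 = f(t_n + h/2, y_n + (h/2)·k2); k4 = f(t_n + h, y_n + h·k3); y_{n+1} = y_n + (h/6)·(k1 + 2k2 + 2k3 + k4).
t=0.000000, y=2.000000:
  k1 = f(0.000000, 2.000000) = -0.540000
  k2 = f(0.155000, 1.916300) = -0.517401
  k3 = f(0.155000, 1.919803) = -0.518347
  k4 = f(0.310000, 1.839313) = -0.496614
  y ← 2.000000 + (0.31/6)·(k1 + 2k2 + 2k3 + k4) = 1.839414
t=0.310000, y=1.839414:
  k1 = f(0.310000, 1.839414) = -0.496642
  k2 = f(0.465000, 1.762435) = -0.475857
  k3 = f(0.465000, 1.765656) = -0.476727
  k4 = f(0.620000, 1.691629) = -0.456740
  y ← 1.839414 + (0.31/6)·(k1 + 2k2 + 2k3 + k4) = 1.691723
y(0.62) ≈ 1.6917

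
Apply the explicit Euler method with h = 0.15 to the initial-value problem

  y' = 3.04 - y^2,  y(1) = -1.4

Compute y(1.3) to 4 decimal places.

Euler: y_{n+1} = y_n + h·f(t_n, y_n).
t=1.000000, y=-1.400000: f=1.080000 → y ← -1.400000 + 0.15·1.080000 = -1.238000
t=1.150000, y=-1.238000: f=1.507356 → y ← -1.238000 + 0.15·1.507356 = -1.011897
y(1.3) ≈ -1.0119

-1.0119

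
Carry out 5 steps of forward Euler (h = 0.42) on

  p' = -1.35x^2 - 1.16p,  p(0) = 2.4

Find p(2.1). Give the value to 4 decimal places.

Euler: p_{n+1} = p_n + h·f(x_n, p_n).
x=0.000000, p=2.400000: f=-2.784000 → p ← 2.400000 + 0.42·(-2.784000) = 1.230720
x=0.420000, p=1.230720: f=-1.665775 → p ← 1.230720 + 0.42·(-1.665775) = 0.531094
x=0.840000, p=0.531094: f=-1.568630 → p ← 0.531094 + 0.42·(-1.568630) = -0.127730
x=1.260000, p=-0.127730: f=-1.995093 → p ← -0.127730 + 0.42·(-1.995093) = -0.965669
x=1.680000, p=-0.965669: f=-2.690064 → p ← -0.965669 + 0.42·(-2.690064) = -2.095496
p(2.1) ≈ -2.0955

-2.0955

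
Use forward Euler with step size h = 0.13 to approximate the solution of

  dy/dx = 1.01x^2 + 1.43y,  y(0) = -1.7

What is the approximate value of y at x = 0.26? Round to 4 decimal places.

Euler: y_{n+1} = y_n + h·f(x_n, y_n).
x=0.000000, y=-1.700000: f=-2.431000 → y ← -1.700000 + 0.13·(-2.431000) = -2.016030
x=0.130000, y=-2.016030: f=-2.865854 → y ← -2.016030 + 0.13·(-2.865854) = -2.388591
y(0.26) ≈ -2.3886

-2.3886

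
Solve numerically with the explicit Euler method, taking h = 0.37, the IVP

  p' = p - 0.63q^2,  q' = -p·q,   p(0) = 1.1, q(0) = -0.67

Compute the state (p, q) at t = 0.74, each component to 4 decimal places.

Euler on (p,q): p_{n+1} = p_n + h·p', q_{n+1} = q_n + h·q'.
0.000000: (1.100000, -0.670000); f=(0.817193, 0.737000) → (1.402361, -0.397310)
0.370000: (1.402361, -0.397310); f=(1.302913, 0.557172) → (1.884439, -0.191156)
(p(0.74), q(0.74)) ≈ (1.8844, -0.1912)

1.8844, -0.1912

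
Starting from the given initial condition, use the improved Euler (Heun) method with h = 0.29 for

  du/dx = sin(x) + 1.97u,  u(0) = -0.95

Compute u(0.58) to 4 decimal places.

Heun: k1 = f(x_n, u_n); k2 = f(x_n + h, u_n + h·k1); u_{n+1} = u_n + (h/2)·(k1 + k2).
x=0.000000, u=-0.950000:
  k1 = f(0.000000, -0.950000) = -1.871500
  k2 = f(0.290000, -1.492735) = -2.654736
  u ← -0.950000 + (0.29/2)·(-1.871500 + (-2.654736)) = -1.606304
x=0.290000, u=-1.606304:
  k1 = f(0.290000, -1.606304) = -2.878467
  k2 = f(0.580000, -2.441060) = -4.260864
  u ← -1.606304 + (0.29/2)·(-2.878467 + (-4.260864)) = -2.641507
u(0.58) ≈ -2.6415

-2.6415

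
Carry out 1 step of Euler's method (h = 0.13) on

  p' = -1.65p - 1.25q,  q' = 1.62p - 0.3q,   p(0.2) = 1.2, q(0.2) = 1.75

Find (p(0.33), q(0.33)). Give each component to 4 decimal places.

0.6582, 1.9345

Euler on (p,q): p_{n+1} = p_n + h·p', q_{n+1} = q_n + h·q'.
0.200000: (1.200000, 1.750000); f=(-4.167500, 1.419000) → (0.658225, 1.934470)
(p(0.33), q(0.33)) ≈ (0.6582, 1.9345)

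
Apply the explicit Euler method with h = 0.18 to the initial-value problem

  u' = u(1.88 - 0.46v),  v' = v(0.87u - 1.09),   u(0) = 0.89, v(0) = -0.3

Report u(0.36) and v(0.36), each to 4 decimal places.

1.6523, -0.2812

Euler on (u,v): u_{n+1} = u_n + h·u', v_{n+1} = v_n + h·v'.
0.000000: (0.890000, -0.300000); f=(1.796020, 0.094710) → (1.213284, -0.282952)
0.180000: (1.213284, -0.282952); f=(2.438892, 0.009746) → (1.652284, -0.281198)
(u(0.36), v(0.36)) ≈ (1.6523, -0.2812)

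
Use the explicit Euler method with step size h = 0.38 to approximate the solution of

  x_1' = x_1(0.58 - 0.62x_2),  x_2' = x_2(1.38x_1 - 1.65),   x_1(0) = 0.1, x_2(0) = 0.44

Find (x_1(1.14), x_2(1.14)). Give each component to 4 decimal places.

0.1578, 0.0357

Euler on (x_1,x_2): x_1_{n+1} = x_1_n + h·x_1', x_2_{n+1} = x_2_n + h·x_2'.
0.000000: (0.100000, 0.440000); f=(0.030720, -0.665280) → (0.111674, 0.187194)
0.380000: (0.111674, 0.187194); f=(0.051810, -0.280021) → (0.131361, 0.080786)
0.760000: (0.131361, 0.080786); f=(0.069610, -0.118652) → (0.157813, 0.035698)
(x_1(1.14), x_2(1.14)) ≈ (0.1578, 0.0357)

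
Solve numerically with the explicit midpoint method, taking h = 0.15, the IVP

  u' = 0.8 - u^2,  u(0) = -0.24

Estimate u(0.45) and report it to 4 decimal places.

0.1138

Midpoint: k1 = f(s_n, u_n); k2 = f(s_n + h/2, u_n + (h/2)·k1); u_{n+1} = u_n + h·k2.
s=0.000000, u=-0.240000:
  k1 = f(0.000000, -0.240000) = 0.742400
  k2 = f(0.075000, -0.184320) = 0.766026
  u ← -0.240000 + 0.15·0.766026 = -0.125096
s=0.150000, u=-0.125096:
  k1 = f(0.150000, -0.125096) = 0.784351
  k2 = f(0.225000, -0.066270) = 0.795608
  u ← -0.125096 + 0.15·0.795608 = -0.005755
s=0.300000, u=-0.005755:
  k1 = f(0.300000, -0.005755) = 0.799967
  k2 = f(0.375000, 0.054243) = 0.797058
  u ← -0.005755 + 0.15·0.797058 = 0.113804
u(0.45) ≈ 0.1138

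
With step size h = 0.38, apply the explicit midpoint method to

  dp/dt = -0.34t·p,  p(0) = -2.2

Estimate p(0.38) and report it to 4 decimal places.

-2.1460

Midpoint: k1 = f(t_n, p_n); k2 = f(t_n + h/2, p_n + (h/2)·k1); p_{n+1} = p_n + h·k2.
t=0.000000, p=-2.200000:
  k1 = f(0.000000, -2.200000) = 0.000000
  k2 = f(0.190000, -2.200000) = 0.142120
  p ← -2.200000 + 0.38·0.142120 = -2.145994
p(0.38) ≈ -2.1460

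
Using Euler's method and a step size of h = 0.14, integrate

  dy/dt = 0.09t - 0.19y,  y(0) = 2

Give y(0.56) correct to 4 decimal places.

1.8059

Euler: y_{n+1} = y_n + h·f(t_n, y_n).
t=0.000000, y=2.000000: f=-0.380000 → y ← 2.000000 + 0.14·(-0.380000) = 1.946800
t=0.140000, y=1.946800: f=-0.357292 → y ← 1.946800 + 0.14·(-0.357292) = 1.896779
t=0.280000, y=1.896779: f=-0.335188 → y ← 1.896779 + 0.14·(-0.335188) = 1.849853
t=0.420000, y=1.849853: f=-0.313672 → y ← 1.849853 + 0.14·(-0.313672) = 1.805939
y(0.56) ≈ 1.8059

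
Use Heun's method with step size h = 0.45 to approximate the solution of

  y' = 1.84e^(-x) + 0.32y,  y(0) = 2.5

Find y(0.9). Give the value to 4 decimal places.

Heun: k1 = f(x_n, y_n); k2 = f(x_n + h, y_n + h·k1); y_{n+1} = y_n + (h/2)·(k1 + k2).
x=0.000000, y=2.500000:
  k1 = f(0.000000, 2.500000) = 2.640000
  k2 = f(0.450000, 3.688000) = 2.353396
  y ← 2.500000 + (0.45/2)·(2.640000 + 2.353396) = 3.623514
x=0.450000, y=3.623514:
  k1 = f(0.450000, 3.623514) = 2.332760
  k2 = f(0.900000, 4.673256) = 2.243530
  y ← 3.623514 + (0.45/2)·(2.332760 + 2.243530) = 4.653179
y(0.9) ≈ 4.6532

4.6532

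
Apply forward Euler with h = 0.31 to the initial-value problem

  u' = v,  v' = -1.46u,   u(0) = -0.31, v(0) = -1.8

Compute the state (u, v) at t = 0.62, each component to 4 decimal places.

Euler on (u,v): u_{n+1} = u_n + h·u', v_{n+1} = v_n + h·v'.
0.000000: (-0.310000, -1.800000); f=(-1.800000, 0.452600) → (-0.868000, -1.659694)
0.310000: (-0.868000, -1.659694); f=(-1.659694, 1.267280) → (-1.382505, -1.266837)
(u(0.62), v(0.62)) ≈ (-1.3825, -1.2668)

-1.3825, -1.2668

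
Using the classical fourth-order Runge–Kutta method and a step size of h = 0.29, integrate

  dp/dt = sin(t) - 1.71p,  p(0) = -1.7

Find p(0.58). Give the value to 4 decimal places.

RK4: k1 = f(t_n, p_n); k2 = f(t_n + h/2, p_n + (h/2)·k1); k3 = f(t_n + h/2, p_n + (h/2)·k2); k4 = f(t_n + h, p_n + h·k3); p_{n+1} = p_n + (h/6)·(k1 + 2k2 + 2k3 + k4).
t=0.000000, p=-1.700000:
  k1 = f(0.000000, -1.700000) = 2.907000
  k2 = f(0.145000, -1.278485) = 2.330702
  k3 = f(0.145000, -1.362048) = 2.473595
  k4 = f(0.290000, -0.982657) = 1.966297
  p ← -1.700000 + (0.29/6)·(k1 + 2k2 + 2k3 + k4) = -1.000042
t=0.290000, p=-1.000042:
  k1 = f(0.290000, -1.000042) = 1.996024
  k2 = f(0.435000, -0.710619) = 1.636568
  k3 = f(0.435000, -0.762740) = 1.725695
  k4 = f(0.580000, -0.499590) = 1.402324
  p ← -1.000042 + (0.29/6)·(k1 + 2k2 + 2k3 + k4) = -0.510770
p(0.58) ≈ -0.5108

-0.5108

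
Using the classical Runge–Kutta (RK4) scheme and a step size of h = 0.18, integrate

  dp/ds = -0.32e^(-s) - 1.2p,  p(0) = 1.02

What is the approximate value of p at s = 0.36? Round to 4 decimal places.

0.5847

RK4: k1 = f(s_n, p_n); k2 = f(s_n + h/2, p_n + (h/2)·k1); k3 = f(s_n + h/2, p_n + (h/2)·k2); k4 = f(s_n + h, p_n + h·k3); p_{n+1} = p_n + (h/6)·(k1 + 2k2 + 2k3 + k4).
s=0.000000, p=1.020000:
  k1 = f(0.000000, 1.020000) = -1.544000
  k2 = f(0.090000, 0.881040) = -1.349706
  k3 = f(0.090000, 0.898526) = -1.370690
  k4 = f(0.180000, 0.773276) = -1.195217
  p ← 1.020000 + (0.18/6)·(k1 + 2k2 + 2k3 + k4) = 0.774600
s=0.180000, p=0.774600:
  k1 = f(0.180000, 0.774600) = -1.196806
  k2 = f(0.270000, 0.666887) = -1.044546
  k3 = f(0.270000, 0.680591) = -1.060990
  k4 = f(0.360000, 0.583622) = -0.923602
  p ← 0.774600 + (0.18/6)·(k1 + 2k2 + 2k3 + k4) = 0.584655
p(0.36) ≈ 0.5847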